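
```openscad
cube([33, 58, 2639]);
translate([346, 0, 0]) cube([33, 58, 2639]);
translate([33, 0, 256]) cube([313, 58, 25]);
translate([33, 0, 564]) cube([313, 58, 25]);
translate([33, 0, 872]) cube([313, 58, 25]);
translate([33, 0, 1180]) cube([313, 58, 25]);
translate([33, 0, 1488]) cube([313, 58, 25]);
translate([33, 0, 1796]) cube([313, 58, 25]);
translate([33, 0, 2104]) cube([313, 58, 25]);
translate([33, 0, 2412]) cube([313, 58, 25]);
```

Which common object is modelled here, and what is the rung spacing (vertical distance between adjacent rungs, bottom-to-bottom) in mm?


A ladder. The rung spacing is 308 mm.

Two tall 33×58 posts with 8 short bars between them — a ladder. Adjacent rungs sit at z = 256 and z = 564, so the spacing is 564 − 256 = 308 mm.


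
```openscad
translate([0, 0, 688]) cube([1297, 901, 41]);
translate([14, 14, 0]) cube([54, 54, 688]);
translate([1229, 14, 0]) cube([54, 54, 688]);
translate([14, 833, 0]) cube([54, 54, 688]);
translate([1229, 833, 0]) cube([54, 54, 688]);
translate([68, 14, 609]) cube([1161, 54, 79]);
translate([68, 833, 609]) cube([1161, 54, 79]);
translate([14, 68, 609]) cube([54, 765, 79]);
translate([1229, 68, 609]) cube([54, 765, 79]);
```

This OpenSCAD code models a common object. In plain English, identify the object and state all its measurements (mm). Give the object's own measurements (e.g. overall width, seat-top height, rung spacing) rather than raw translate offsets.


A table: top 1297 mm (x) × 901 mm (y), 41 mm thick, upper face at z = 729 mm, on four 54×54 mm square legs, each inset 14 mm from the nearest pair of top edges from z = 0 to the bottom of the top. Four apron rails, 54 mm thick and 79 mm tall, run between adjacent legs with their top edges flush with the underside of the top and their outer faces flush with the legs' outer faces.


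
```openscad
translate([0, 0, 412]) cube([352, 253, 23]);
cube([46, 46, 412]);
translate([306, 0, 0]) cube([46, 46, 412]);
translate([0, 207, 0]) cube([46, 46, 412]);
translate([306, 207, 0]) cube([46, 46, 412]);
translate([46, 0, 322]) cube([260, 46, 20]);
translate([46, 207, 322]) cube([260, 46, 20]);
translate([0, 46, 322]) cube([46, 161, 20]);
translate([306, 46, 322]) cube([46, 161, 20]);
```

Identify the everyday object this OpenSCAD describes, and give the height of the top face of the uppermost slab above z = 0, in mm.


A stool. The seat height is 435 mm.

A 352×253×23 slab at z = 412 on four corner posts — a stool. The seat top is 412 + 23 = 435 mm.


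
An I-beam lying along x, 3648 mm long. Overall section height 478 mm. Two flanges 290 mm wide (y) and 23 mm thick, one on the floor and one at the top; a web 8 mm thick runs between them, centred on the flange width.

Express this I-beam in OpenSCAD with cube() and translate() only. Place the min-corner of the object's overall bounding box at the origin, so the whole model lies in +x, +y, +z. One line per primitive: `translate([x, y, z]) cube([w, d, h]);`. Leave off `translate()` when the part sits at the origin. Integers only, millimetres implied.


cube([3648, 290, 23]);
translate([0, 141, 23]) cube([3648, 8, 432]);
translate([0, 0, 455]) cube([3648, 290, 23]);


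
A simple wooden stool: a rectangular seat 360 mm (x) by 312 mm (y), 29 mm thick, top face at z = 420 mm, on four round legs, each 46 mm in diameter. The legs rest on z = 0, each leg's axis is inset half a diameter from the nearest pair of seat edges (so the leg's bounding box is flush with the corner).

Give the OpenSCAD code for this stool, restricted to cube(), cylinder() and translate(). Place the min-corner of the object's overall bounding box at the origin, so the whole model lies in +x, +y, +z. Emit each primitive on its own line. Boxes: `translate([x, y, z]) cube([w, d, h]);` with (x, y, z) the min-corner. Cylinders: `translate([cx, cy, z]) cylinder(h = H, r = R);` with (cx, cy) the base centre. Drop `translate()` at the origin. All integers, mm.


translate([0, 0, 391]) cube([360, 312, 29]);
translate([23, 23, 0]) cylinder(h = 391, r = 23);
translate([337, 23, 0]) cylinder(h = 391, r = 23);
translate([23, 289, 0]) cylinder(h = 391, r = 23);
translate([337, 289, 0]) cylinder(h = 391, r = 23);


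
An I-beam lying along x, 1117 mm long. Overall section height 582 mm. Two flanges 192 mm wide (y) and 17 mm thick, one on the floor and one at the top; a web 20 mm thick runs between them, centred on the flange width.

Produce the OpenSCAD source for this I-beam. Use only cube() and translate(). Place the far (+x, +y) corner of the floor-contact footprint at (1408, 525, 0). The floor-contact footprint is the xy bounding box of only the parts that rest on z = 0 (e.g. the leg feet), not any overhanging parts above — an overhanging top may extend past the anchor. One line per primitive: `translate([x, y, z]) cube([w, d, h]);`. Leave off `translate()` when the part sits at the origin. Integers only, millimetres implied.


translate([291, 333, 0]) cube([1117, 192, 17]);
translate([291, 419, 17]) cube([1117, 20, 548]);
translate([291, 333, 565]) cube([1117, 192, 17]);


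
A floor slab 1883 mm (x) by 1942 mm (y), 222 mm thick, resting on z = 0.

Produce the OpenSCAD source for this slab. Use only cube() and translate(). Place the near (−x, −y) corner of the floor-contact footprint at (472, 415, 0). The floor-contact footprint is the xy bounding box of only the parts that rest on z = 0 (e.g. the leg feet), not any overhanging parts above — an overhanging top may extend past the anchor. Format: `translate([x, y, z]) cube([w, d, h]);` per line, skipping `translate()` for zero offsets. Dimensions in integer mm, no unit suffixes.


translate([472, 415, 0]) cube([1883, 1942, 222]);


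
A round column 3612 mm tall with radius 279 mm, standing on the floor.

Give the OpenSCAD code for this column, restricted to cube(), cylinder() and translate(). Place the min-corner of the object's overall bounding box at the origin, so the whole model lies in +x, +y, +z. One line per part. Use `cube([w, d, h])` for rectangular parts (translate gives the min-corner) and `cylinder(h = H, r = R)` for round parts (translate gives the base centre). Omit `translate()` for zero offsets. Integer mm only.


translate([279, 279, 0]) cylinder(h = 3612, r = 279);


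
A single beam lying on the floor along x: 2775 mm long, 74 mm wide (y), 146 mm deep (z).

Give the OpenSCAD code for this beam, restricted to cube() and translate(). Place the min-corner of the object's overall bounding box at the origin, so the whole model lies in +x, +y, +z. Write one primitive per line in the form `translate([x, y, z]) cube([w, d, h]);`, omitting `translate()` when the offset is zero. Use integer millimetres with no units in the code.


cube([2775, 74, 146]);


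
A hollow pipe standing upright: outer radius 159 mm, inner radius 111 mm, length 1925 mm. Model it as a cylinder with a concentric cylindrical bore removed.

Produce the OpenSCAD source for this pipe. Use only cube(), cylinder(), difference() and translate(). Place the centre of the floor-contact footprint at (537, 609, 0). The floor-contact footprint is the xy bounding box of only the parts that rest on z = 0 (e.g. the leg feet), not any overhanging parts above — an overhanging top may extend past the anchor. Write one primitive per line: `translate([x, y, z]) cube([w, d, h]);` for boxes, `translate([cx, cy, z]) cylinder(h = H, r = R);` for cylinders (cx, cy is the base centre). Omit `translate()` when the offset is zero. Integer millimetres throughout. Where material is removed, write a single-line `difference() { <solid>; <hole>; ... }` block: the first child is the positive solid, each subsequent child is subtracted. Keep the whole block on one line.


difference() { translate([537, 609, 0]) cylinder(h = 1925, r = 159); translate([537, 609, 0]) cylinder(h = 1925, r = 111); }


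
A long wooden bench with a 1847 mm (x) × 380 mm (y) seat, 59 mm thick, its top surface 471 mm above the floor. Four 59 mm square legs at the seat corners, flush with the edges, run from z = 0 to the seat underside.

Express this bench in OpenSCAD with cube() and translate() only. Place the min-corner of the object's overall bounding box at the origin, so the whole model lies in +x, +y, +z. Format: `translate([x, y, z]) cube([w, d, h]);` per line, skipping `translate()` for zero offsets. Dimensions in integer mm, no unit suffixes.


// leg_h = 471 − 59 = 412
translate([0, 0, 412]) cube([1847, 380, 59]);
cube([59, 59, 412]);
translate([0, 321, 0]) cube([59, 59, 412]);
translate([1788, 0, 0]) cube([59, 59, 412]);
translate([1788, 321, 0]) cube([59, 59, 412]);


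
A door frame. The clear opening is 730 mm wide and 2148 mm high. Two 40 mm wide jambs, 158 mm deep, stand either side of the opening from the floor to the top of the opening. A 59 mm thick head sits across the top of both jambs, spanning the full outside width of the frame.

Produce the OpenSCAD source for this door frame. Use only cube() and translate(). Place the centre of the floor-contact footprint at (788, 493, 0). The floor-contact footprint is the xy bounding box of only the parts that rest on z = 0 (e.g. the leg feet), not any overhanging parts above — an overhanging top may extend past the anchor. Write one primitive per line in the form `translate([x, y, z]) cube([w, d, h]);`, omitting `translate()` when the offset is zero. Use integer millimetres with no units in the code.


translate([383, 414, 0]) cube([40, 158, 2148]);
translate([1153, 414, 0]) cube([40, 158, 2148]);
translate([383, 414, 2148]) cube([810, 158, 59]);


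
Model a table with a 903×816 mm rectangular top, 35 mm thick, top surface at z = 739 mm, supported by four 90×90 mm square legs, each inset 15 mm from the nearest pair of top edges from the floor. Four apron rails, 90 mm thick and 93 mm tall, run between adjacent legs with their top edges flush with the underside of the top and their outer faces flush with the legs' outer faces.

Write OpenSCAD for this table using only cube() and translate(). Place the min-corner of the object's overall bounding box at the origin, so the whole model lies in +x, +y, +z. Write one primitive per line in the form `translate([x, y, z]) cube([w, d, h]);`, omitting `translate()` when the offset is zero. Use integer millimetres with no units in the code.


translate([0, 0, 704]) cube([903, 816, 35]);
translate([15, 15, 0]) cube([90, 90, 704]);
translate([798, 15, 0]) cube([90, 90, 704]);
translate([15, 711, 0]) cube([90, 90, 704]);
translate([798, 711, 0]) cube([90, 90, 704]);
translate([105, 15, 611]) cube([693, 90, 93]);
translate([105, 711, 611]) cube([693, 90, 93]);
translate([15, 105, 611]) cube([90, 606, 93]);
translate([798, 105, 611]) cube([90, 606, 93]);


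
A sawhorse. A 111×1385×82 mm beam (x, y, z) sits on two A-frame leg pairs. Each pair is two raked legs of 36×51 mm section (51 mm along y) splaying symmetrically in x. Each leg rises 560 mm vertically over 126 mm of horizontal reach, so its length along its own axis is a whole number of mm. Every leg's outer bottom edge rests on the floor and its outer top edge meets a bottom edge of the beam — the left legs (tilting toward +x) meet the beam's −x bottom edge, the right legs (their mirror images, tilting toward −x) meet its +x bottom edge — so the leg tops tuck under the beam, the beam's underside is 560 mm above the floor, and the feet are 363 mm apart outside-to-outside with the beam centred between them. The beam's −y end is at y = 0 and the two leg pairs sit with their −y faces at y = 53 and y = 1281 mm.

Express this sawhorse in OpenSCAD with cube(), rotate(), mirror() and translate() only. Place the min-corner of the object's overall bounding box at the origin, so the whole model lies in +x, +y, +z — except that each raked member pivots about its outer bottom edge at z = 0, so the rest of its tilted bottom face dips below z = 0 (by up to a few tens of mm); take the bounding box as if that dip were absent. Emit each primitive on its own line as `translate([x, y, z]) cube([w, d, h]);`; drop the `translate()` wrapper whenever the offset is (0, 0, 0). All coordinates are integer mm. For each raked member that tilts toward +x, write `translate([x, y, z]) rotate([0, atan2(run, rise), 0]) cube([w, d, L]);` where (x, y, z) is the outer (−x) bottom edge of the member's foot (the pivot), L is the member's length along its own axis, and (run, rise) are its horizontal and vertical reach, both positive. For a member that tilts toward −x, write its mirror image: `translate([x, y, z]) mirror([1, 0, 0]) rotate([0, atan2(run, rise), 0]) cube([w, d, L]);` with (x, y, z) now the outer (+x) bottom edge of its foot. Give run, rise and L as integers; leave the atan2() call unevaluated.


// leg length = √(126² + 560²) = 574
// right-leg outer foot x = 2·126 + 111 = 363
// beam min-corner = (126, 0, 560)
translate([126, 0, 560]) cube([111, 1385, 82]);
translate([0, 53, 0]) rotate([0, atan2(126, 560), 0]) cube([36, 51, 574]);
translate([363, 53, 0]) mirror([1, 0, 0]) rotate([0, atan2(126, 560), 0]) cube([36, 51, 574]);
translate([0, 1281, 0]) rotate([0, atan2(126, 560), 0]) cube([36, 51, 574]);
translate([363, 1281, 0]) mirror([1, 0, 0]) rotate([0, atan2(126, 560), 0]) cube([36, 51, 574]);


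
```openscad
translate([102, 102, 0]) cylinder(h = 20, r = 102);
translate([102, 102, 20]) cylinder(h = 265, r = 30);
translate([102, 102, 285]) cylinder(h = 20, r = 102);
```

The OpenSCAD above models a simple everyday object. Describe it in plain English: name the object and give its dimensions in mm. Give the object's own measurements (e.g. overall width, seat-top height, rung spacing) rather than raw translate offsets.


A spool: two coaxial disc flanges of radius 102 mm and thickness 20 mm, joined by a core cylinder of radius 30 mm and height 265 mm. The lower flange rests on z = 0 and the three cylinders share a vertical axis.


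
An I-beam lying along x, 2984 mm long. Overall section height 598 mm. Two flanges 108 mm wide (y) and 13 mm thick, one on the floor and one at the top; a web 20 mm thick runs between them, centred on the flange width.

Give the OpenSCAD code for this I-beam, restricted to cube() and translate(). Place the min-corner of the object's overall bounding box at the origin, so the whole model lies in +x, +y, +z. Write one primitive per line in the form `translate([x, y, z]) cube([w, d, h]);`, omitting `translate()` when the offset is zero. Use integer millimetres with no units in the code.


cube([2984, 108, 13]);
translate([0, 44, 13]) cube([2984, 20, 572]);
translate([0, 0, 585]) cube([2984, 108, 13]);


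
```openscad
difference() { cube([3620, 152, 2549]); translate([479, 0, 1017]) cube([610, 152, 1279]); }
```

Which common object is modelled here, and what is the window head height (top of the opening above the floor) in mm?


A wall with a window opening. The window head height is 2296 mm.

A wall with a rectangular opening subtracted — a window. Sill at z = 1017, opening 1279 mm tall, so the head is at 1017 + 1279 = 2296 mm.


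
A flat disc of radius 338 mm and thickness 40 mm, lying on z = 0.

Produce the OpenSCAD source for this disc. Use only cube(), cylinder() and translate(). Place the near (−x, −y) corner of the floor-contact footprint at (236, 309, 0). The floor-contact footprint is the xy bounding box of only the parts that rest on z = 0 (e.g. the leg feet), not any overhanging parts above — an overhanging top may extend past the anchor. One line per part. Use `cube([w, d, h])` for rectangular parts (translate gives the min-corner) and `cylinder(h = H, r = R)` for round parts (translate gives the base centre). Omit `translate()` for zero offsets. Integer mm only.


translate([574, 647, 0]) cylinder(h = 40, r = 338);


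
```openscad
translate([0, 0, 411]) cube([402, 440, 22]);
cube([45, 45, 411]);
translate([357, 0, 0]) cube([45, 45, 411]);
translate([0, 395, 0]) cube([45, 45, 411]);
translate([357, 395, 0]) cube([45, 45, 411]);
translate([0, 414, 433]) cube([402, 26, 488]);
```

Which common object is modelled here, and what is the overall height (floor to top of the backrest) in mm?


A chair. The overall height is 921 mm.

A slab on four corner posts with a tall panel at the back — a chair. The seat slab sits at z = 411 with thickness 22, and the 488 mm backrest starts at the seat top, so the overall height is 411 + 22 + 488 = 921 mm.


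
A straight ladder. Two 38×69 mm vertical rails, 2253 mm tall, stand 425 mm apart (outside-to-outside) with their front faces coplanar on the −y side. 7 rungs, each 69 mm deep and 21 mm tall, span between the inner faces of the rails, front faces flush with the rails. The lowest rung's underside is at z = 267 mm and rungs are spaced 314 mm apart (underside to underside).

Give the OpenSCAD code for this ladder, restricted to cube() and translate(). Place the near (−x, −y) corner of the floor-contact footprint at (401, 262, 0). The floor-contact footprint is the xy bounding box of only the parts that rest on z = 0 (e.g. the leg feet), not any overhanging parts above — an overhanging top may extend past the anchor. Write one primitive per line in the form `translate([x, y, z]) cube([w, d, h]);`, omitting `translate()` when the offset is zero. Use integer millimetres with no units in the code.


// rung span = 425 - 2*38 = 349
// rung[k] z = 267 + k*314
translate([401, 262, 0]) cube([38, 69, 2253]);
translate([788, 262, 0]) cube([38, 69, 2253]);
translate([439, 262, 267]) cube([349, 69, 21]);
translate([439, 262, 581]) cube([349, 69, 21]);
translate([439, 262, 895]) cube([349, 69, 21]);
translate([439, 262, 1209]) cube([349, 69, 21]);
translate([439, 262, 1523]) cube([349, 69, 21]);
translate([439, 262, 1837]) cube([349, 69, 21]);
translate([439, 262, 2151]) cube([349, 69, 21]);


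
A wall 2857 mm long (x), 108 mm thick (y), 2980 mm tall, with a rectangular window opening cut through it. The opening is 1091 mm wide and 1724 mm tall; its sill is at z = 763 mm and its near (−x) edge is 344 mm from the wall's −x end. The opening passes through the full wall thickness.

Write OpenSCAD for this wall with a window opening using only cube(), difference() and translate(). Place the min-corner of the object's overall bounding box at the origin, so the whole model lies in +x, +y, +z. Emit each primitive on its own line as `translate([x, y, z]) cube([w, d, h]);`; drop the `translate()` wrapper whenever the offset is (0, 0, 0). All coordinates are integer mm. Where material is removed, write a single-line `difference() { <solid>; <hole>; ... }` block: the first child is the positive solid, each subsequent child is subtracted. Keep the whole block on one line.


difference() { cube([2857, 108, 2980]); translate([344, 0, 763]) cube([1091, 108, 1724]); }


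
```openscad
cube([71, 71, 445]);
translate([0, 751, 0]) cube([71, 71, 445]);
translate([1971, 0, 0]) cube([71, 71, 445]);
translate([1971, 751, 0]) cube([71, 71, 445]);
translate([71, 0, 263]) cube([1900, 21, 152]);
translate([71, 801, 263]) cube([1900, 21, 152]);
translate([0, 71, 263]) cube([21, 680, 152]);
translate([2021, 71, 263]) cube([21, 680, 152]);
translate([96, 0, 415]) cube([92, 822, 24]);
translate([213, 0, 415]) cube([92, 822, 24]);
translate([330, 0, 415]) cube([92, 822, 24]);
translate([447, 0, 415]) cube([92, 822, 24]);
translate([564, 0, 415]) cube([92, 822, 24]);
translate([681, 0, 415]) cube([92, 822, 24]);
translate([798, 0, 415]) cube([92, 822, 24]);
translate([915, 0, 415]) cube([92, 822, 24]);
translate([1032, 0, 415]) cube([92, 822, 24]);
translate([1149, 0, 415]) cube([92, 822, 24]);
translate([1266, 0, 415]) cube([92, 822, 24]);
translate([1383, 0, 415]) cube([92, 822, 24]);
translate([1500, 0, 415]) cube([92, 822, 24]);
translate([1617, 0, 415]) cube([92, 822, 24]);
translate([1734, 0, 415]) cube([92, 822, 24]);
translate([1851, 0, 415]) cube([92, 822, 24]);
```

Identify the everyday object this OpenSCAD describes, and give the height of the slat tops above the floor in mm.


A bed frame. The slat-top height is 439 mm.

Four posts, four rails, and a row of slats — a bed frame. Slats sit on the rails at z = 263 + 152 = 415; with slat thickness 24, the top is 439 mm.


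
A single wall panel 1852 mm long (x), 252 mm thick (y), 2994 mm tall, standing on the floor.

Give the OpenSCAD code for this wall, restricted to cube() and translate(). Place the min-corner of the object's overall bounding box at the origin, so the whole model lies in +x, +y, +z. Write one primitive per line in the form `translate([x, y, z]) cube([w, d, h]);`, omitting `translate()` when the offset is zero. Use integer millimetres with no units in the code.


cube([1852, 252, 2994]);


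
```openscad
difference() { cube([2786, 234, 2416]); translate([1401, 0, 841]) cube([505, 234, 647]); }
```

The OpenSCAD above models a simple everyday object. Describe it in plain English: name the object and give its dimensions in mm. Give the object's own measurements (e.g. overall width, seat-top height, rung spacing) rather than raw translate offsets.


A wall 2786 mm long (x), 234 mm thick (y), 2416 mm tall, with a rectangular window opening cut through it. The opening is 505 mm wide and 647 mm tall; its sill is at z = 841 mm and its near (−x) edge is 1401 mm from the wall's −x end. The opening passes through the full wall thickness.


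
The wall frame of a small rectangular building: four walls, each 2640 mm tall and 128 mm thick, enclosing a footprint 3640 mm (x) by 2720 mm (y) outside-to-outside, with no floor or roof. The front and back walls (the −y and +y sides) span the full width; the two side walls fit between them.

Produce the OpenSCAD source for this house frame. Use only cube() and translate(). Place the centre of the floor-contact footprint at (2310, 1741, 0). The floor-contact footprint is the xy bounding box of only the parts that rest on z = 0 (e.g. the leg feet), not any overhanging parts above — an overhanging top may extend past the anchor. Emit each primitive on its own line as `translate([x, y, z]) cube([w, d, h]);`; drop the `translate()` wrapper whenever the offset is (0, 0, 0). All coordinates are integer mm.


translate([490, 381, 0]) cube([3640, 128, 2640]);
translate([490, 2973, 0]) cube([3640, 128, 2640]);
translate([490, 509, 0]) cube([128, 2464, 2640]);
translate([4002, 509, 0]) cube([128, 2464, 2640]);


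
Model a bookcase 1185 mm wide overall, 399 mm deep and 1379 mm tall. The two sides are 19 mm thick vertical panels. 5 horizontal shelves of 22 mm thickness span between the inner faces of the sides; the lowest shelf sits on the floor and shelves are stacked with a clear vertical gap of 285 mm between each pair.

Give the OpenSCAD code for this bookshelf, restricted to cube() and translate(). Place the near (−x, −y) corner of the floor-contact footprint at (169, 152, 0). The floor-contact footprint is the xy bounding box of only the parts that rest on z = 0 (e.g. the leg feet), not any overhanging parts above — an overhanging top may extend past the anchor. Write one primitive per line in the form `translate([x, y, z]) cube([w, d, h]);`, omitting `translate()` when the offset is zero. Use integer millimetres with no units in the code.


translate([169, 152, 0]) cube([19, 399, 1379]);
translate([1335, 152, 0]) cube([19, 399, 1379]);
translate([188, 152, 0]) cube([1147, 399, 22]);
translate([188, 152, 307]) cube([1147, 399, 22]);
translate([188, 152, 614]) cube([1147, 399, 22]);
translate([188, 152, 921]) cube([1147, 399, 22]);
translate([188, 152, 1228]) cube([1147, 399, 22]);


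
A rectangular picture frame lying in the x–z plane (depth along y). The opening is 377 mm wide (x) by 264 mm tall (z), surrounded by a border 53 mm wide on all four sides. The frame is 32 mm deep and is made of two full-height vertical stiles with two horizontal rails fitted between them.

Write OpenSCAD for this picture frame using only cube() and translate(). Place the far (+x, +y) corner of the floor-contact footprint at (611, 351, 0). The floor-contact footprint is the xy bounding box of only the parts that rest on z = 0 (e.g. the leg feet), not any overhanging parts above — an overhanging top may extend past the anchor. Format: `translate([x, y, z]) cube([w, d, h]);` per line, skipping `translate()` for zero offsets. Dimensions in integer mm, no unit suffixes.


translate([128, 319, 0]) cube([53, 32, 370]);
translate([558, 319, 0]) cube([53, 32, 370]);
translate([181, 319, 0]) cube([377, 32, 53]);
translate([181, 319, 317]) cube([377, 32, 53]);


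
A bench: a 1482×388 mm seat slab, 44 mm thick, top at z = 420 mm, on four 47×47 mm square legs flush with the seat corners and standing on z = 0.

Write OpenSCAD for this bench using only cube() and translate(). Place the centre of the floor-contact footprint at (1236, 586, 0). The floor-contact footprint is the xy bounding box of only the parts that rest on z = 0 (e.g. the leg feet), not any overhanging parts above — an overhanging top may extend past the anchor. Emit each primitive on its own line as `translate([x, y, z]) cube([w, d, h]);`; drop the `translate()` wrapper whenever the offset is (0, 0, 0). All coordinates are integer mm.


translate([495, 392, 376]) cube([1482, 388, 44]);
translate([495, 392, 0]) cube([47, 47, 376]);
translate([495, 733, 0]) cube([47, 47, 376]);
translate([1930, 392, 0]) cube([47, 47, 376]);
translate([1930, 733, 0]) cube([47, 47, 376]);


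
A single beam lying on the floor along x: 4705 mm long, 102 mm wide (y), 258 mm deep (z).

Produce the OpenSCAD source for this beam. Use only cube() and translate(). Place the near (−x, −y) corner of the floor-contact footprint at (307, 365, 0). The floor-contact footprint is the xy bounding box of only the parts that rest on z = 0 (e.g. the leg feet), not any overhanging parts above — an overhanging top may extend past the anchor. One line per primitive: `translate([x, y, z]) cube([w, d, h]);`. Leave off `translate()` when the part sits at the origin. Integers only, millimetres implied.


translate([307, 365, 0]) cube([4705, 102, 258]);


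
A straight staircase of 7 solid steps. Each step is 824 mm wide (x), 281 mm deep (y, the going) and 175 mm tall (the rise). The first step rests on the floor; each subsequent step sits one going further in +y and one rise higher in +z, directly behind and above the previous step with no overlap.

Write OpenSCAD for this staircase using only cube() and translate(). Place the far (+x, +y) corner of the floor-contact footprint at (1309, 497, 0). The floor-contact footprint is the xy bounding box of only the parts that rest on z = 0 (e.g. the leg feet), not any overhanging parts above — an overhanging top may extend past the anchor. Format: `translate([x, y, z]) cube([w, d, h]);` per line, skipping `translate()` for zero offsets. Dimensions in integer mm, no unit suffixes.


translate([485, 216, 0]) cube([824, 281, 175]);
translate([485, 497, 175]) cube([824, 281, 175]);
translate([485, 778, 350]) cube([824, 281, 175]);
translate([485, 1059, 525]) cube([824, 281, 175]);
translate([485, 1340, 700]) cube([824, 281, 175]);
translate([485, 1621, 875]) cube([824, 281, 175]);
translate([485, 1902, 1050]) cube([824, 281, 175]);


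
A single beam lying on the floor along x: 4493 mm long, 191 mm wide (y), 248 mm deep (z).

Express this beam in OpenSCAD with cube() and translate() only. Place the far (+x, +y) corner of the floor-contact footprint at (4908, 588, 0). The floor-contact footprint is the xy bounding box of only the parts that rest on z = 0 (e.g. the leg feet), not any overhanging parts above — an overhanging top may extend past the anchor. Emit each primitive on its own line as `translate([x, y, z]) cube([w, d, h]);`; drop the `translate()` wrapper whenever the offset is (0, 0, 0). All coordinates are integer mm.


translate([415, 397, 0]) cube([4493, 191, 248]);


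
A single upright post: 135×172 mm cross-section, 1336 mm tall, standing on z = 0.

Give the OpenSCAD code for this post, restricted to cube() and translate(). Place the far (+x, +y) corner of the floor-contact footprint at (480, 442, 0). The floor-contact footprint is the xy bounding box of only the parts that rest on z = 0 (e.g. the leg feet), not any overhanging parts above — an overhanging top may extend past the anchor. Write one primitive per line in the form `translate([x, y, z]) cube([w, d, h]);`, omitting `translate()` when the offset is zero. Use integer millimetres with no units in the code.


translate([345, 270, 0]) cube([135, 172, 1336]);


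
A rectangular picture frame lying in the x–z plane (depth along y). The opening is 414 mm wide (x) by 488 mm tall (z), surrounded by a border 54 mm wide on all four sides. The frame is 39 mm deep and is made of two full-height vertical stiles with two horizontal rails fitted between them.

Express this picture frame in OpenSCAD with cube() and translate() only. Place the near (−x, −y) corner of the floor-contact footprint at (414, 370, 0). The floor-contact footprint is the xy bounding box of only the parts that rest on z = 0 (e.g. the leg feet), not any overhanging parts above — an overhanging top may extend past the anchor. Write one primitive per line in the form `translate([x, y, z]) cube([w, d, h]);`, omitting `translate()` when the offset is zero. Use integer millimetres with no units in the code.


translate([414, 370, 0]) cube([54, 39, 596]);
translate([882, 370, 0]) cube([54, 39, 596]);
translate([468, 370, 0]) cube([414, 39, 54]);
translate([468, 370, 542]) cube([414, 39, 54]);


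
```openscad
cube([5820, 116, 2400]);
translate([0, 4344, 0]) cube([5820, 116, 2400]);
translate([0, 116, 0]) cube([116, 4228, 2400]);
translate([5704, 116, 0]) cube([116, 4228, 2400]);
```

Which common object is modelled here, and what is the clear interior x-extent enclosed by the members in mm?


A house (or room) frame. The interior width is 5588 mm.

Four 2400 mm walls enclosing a rectangle with no floor or roof — a room or house frame. Outside width is 5820 mm and wall thickness is 116 mm, so the interior width is 5820 − 2 × 116 = 5588 mm.


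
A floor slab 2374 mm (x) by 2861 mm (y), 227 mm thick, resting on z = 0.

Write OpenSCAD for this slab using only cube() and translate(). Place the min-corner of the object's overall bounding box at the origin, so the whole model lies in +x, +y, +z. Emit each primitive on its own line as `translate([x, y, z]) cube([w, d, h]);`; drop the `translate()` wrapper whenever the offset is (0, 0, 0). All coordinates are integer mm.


cube([2374, 2861, 227]);


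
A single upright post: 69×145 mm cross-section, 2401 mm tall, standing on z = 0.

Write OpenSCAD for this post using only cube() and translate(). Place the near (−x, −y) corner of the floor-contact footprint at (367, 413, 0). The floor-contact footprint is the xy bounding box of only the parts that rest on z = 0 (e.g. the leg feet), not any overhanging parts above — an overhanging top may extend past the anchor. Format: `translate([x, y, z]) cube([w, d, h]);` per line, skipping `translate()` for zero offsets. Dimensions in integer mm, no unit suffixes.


translate([367, 413, 0]) cube([69, 145, 2401]);


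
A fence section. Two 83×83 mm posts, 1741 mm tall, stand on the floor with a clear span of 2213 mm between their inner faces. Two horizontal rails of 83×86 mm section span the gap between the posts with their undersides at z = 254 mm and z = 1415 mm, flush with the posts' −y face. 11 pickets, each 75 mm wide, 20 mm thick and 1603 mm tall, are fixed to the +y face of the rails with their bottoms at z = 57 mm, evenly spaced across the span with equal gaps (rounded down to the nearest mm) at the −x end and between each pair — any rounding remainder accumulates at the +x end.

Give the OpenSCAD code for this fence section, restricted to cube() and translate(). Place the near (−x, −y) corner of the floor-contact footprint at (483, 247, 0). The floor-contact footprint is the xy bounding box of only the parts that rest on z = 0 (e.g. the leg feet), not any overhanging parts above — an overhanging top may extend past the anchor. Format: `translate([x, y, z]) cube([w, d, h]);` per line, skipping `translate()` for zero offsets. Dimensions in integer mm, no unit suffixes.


translate([483, 247, 0]) cube([83, 83, 1741]);
translate([2779, 247, 0]) cube([83, 83, 1741]);
translate([566, 247, 254]) cube([2213, 83, 86]);
translate([566, 247, 1415]) cube([2213, 83, 86]);
translate([681, 330, 57]) cube([75, 20, 1603]);
translate([871, 330, 57]) cube([75, 20, 1603]);
translate([1061, 330, 57]) cube([75, 20, 1603]);
translate([1251, 330, 57]) cube([75, 20, 1603]);
translate([1441, 330, 57]) cube([75, 20, 1603]);
translate([1631, 330, 57]) cube([75, 20, 1603]);
translate([1821, 330, 57]) cube([75, 20, 1603]);
translate([2011, 330, 57]) cube([75, 20, 1603]);
translate([2201, 330, 57]) cube([75, 20, 1603]);
translate([2391, 330, 57]) cube([75, 20, 1603]);
translate([2581, 330, 57]) cube([75, 20, 1603]);


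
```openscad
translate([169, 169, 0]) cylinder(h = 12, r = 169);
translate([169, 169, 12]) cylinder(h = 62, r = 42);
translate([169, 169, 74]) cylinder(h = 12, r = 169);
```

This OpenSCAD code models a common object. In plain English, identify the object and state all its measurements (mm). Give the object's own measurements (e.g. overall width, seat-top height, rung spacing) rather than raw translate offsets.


A spool: two coaxial disc flanges of radius 169 mm and thickness 12 mm, joined by a core cylinder of radius 42 mm and height 62 mm. The lower flange rests on z = 0 and the three cylinders share a vertical axis.


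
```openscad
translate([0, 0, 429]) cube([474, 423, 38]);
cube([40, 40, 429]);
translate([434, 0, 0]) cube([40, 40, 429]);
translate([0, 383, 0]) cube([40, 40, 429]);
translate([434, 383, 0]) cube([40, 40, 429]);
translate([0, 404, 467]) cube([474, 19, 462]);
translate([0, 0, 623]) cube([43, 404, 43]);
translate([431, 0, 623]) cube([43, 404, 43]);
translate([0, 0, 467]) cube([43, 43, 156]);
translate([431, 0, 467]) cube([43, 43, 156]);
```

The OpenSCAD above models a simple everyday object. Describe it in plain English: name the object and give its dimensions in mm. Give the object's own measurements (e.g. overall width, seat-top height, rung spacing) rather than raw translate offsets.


A chair. The seat is a 474×423×38 mm slab with its top at z = 467 mm, on four 40×40 mm corner legs (flush with the seat edges, standing on z = 0). A flat backrest 19 mm thick, 462 mm tall, spans the full seat width and rises from the seat top along its +y edge, rear face flush with the rear of the seat. Two armrests of 43×43 mm section run along each side from the seat's front edge to the front of the backrest, top faces 199 mm above the seat top and outer faces flush with the seat's x-edges; a 43×43 mm post under the front of each armrest stands on the seat at the front corner.


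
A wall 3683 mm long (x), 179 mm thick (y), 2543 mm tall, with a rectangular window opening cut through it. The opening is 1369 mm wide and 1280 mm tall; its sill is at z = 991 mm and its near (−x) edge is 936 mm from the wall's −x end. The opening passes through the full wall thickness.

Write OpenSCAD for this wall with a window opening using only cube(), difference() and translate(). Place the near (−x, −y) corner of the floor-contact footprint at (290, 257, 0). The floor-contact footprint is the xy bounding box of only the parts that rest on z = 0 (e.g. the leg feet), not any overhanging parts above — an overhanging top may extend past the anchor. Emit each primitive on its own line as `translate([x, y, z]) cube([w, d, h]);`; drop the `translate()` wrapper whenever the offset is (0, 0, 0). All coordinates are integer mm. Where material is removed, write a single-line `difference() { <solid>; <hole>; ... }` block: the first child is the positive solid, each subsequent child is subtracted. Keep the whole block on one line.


difference() { translate([290, 257, 0]) cube([3683, 179, 2543]); translate([1226, 257, 991]) cube([1369, 179, 1280]); }


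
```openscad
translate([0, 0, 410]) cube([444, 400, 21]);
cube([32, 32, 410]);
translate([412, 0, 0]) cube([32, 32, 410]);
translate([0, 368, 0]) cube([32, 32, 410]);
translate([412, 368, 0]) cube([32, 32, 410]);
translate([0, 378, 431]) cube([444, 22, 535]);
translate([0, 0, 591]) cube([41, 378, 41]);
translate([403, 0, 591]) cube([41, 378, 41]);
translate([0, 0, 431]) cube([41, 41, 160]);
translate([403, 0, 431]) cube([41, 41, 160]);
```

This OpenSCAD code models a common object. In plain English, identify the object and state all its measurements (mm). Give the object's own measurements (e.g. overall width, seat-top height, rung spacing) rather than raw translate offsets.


A chair. The seat is a 444×400×21 mm slab with its top at z = 431 mm, on four 32×32 mm corner legs (flush with the seat edges, standing on z = 0). A flat backrest 22 mm thick, 535 mm tall, spans the full seat width and rises from the seat top along its +y edge, rear face flush with the rear of the seat. Two armrests of 41×41 mm section run along each side from the seat's front edge to the front of the backrest, top faces 201 mm above the seat top and outer faces flush with the seat's x-edges; a 41×41 mm post under the front of each armrest stands on the seat at the front corner.


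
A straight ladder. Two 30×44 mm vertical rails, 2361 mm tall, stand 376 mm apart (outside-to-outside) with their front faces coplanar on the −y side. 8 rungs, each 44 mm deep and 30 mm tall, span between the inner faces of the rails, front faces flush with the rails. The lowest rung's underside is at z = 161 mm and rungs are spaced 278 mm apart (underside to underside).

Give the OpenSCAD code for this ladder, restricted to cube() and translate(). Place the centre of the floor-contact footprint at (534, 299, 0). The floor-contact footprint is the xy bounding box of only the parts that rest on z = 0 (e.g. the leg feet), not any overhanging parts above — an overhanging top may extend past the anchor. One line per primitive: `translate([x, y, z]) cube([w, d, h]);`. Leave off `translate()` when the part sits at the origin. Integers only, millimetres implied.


translate([346, 277, 0]) cube([30, 44, 2361]);
translate([692, 277, 0]) cube([30, 44, 2361]);
translate([376, 277, 161]) cube([316, 44, 30]);
translate([376, 277, 439]) cube([316, 44, 30]);
translate([376, 277, 717]) cube([316, 44, 30]);
translate([376, 277, 995]) cube([316, 44, 30]);
translate([376, 277, 1273]) cube([316, 44, 30]);
translate([376, 277, 1551]) cube([316, 44, 30]);
translate([376, 277, 1829]) cube([316, 44, 30]);
translate([376, 277, 2107]) cube([316, 44, 30]);


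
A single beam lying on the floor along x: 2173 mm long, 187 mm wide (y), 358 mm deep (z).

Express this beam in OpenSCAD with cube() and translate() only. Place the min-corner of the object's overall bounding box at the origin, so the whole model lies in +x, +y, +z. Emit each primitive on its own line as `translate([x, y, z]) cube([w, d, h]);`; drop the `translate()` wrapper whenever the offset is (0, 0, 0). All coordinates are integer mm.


cube([2173, 187, 358]);


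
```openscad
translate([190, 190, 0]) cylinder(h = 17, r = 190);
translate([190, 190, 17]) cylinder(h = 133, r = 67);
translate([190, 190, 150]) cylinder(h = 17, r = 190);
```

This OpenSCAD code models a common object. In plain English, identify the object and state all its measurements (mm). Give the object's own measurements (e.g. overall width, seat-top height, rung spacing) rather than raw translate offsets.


A spool: two coaxial disc flanges of radius 190 mm and thickness 17 mm, joined by a core cylinder of radius 67 mm and height 133 mm. The lower flange rests on z = 0 and the three cylinders share a vertical axis.


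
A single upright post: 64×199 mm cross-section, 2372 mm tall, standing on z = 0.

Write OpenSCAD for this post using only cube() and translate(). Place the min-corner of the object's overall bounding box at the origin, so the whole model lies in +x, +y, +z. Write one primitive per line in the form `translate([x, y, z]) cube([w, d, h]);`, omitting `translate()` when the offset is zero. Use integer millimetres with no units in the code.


cube([64, 199, 2372]);
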